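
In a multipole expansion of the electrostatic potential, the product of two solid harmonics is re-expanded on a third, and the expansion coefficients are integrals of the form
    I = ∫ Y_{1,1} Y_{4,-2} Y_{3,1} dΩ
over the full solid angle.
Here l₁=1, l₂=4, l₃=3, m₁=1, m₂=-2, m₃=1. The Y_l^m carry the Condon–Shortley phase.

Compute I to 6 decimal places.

0.238414

Checks pass: Σm=0; 8 even; l₃=3∈[3,5].
(2·1+1)(2·4+1)(2·3+1) = 189
Δ: 2! 0! 6! / 9! → 1/252
sum: t=1:−1/36 = -1/36
3j²(1 4 3; 0 0 0) = Δ·Π!·Σ² = 4/63  (sign +1)
sum: t=0:+1/96 = 1/96
3j²(1 4 3; 1 -2 1) = Δ·Π!·Σ² = 5/84  (sign +1)
combine: 4πI² = 189·4/63·5/84 = 5/7
take √, sign +1: I = 0.23841361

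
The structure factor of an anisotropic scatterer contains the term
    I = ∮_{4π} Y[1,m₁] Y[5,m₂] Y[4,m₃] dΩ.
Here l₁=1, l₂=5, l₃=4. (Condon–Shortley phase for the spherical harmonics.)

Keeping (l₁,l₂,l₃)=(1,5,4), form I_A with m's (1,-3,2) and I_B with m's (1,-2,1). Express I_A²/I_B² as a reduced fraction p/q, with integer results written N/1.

4/3

l's match ⇒ only the (l;m) 3-j factors differ between A and B.
A: triangle coeff Δ(1,5,4) = 1/495; Σ_t [0,0]: t=0:+1/2880 = 1/2880; (3j)²=28/495 [(1 5 4; 1 -3 2)], sign=+1
B: triangle coeff Δ(1,5,4) = 1/495; Σ_t [0,0]: t=0:+1/1440 = 1/1440; (3j)²=7/165 [(1 5 4; 1 -2 1)], sign=-1
I_A²/I_B² = (28/495)/(7/165) = 4/3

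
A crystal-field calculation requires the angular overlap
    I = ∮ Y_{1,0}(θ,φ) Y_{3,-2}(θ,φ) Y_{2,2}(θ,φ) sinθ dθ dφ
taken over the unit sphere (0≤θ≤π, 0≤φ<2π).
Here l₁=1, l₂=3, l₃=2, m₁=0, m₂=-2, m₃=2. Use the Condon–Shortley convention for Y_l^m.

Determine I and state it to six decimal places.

Rules hold: Σm=0, L=6 even, 2≤2≤4.
N = 3·7·5 = 105
Δ = 2!·0!·4!/7! = 1/105
Racah Σ t=1..1: t=1:−1/4 = -1/4
⇒ 3j(1 3 2; 0 0 0)² = 3/35, sgn -1
Racah Σ t=1..1: t=1:−1/24 = -1/24
⇒ 3j(1 3 2; 0 -2 2)² = 1/21, sgn -1
4πI² = N·(3j₀)²·(3jₘ)² = 3/7
I = +1·√(0.428571/4π) = 0.18467439

0.184674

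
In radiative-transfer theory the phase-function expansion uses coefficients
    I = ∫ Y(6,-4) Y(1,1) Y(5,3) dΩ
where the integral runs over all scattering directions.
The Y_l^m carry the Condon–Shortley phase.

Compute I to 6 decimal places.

Rules hold: Σm=0, L=12 even, 5≤5≤7.
N = 13·3·11 = 429
Δ = 2!·10!·0!/13! = 1/858
Racah Σ t=1..1: t=1:−1/14400 = -1/14400
⇒ 3j(6 1 5; 0 0 0)² = 6/143, sgn +1
Racah Σ t=2..2: t=2:+1/161280 = 1/161280
⇒ 3j(6 1 5; -4 1 3)² = 15/286, sgn +1
4πI² = N·(3j₀)²·(3jₘ)² = 135/143
I = +1·√(0.944056/4π) = 0.27409047

0.274090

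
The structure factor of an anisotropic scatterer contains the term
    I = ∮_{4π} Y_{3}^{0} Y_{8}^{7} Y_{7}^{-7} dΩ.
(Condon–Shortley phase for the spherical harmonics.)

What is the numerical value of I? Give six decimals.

Checks pass: Σm=0; 18 even; l₃=7∈[5,11].
(2·3+1)(2·8+1)(2·7+1) = 1785
Δ: 4! 2! 12! / 19! → 1/5290740
sum: t=1:−1/7257600 t=2:+1/2073600 t=3:−1/7257600 = 1/4838400
3j²(3 8 7; 0 0 0) = Δ·Π!·Σ² = 252/20995  (sign -1)
sum: t=3:−1/5748019200 = -1/5748019200
3j²(3 8 7; 0 7 -7) = Δ·Π!·Σ² = 91/3876  (sign -1)
combine: 4πI² = 1785·252/20995·91/3876 = 3087/6137
take √, sign +1: I = 0.20007154

0.200072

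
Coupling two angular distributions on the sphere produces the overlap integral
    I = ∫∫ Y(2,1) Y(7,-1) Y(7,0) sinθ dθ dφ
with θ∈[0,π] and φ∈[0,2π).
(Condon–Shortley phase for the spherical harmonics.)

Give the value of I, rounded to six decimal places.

-0.026159

Checks pass: Σm=0; 16 even; l₃=7∈[5,9].
(2·2+1)(2·7+1)(2·7+1) = 1125
Δ: 2! 2! 12! / 17! → 1/185640
sum: t=0:+1/2419200 t=1:−1/518400 t=2:+1/2419200 = -1/907200
3j²(2 7 7; 0 0 0) = Δ·Π!·Σ² = 56/3315  (sign +1)
sum: t=0:+1/1036800 t=1:−1/1209600 = 1/7257600
3j²(2 7 7; 1 -1 0) = Δ·Π!·Σ² = 1/2210  (sign -1)
combine: 4πI² = 1125·56/3315·1/2210 = 420/48841
take √, sign -1: I = -0.02615938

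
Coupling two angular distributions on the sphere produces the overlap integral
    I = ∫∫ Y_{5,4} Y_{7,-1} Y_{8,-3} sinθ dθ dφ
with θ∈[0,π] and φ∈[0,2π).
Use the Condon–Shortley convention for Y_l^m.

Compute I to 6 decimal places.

-0.041715

m-sum 0 ✓  L=20 even ✓  2≤8≤12 ✓
Π(2lᵢ+1) = 11×15×17 = 2805
triangle coeff Δ(5,7,8) = 1/814773960
Σ_t [0,4]: t=0:+1/87091200 t=1:−1/4976640 t=2:+1/2073600 t=3:−1/4976640 t=4:+1/87091200 = 1/9676800
(3j)²=360/46189 [(5 7 8; 0 0 0)], sign=+1
Σ_t [0,1]: t=0:+1/49766400 t=1:−1/62208000 = 1/248832000
(3j)²=21/20995 [(5 7 8; 4 -1 -3)], sign=-1
⇒ 4πI² = 22680/1037153
I = (-1)√(22680/1037153/(4π)) = -0.04171528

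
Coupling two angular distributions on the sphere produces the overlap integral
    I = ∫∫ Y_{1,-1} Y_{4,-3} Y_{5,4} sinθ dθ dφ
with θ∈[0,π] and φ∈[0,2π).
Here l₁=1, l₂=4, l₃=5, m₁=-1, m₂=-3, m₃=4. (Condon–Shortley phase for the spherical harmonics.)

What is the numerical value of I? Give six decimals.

0.294638

Rules hold: Σm=0, L=10 even, 3≤5≤5.
N = 3·9·11 = 297
Δ = 0!·2!·8!/11! = 1/495
Racah Σ t=0..0: t=0:+1/576 = 1/576
⇒ 3j(1 4 5; 0 0 0)² = 5/99, sgn -1
Racah Σ t=0..0: t=0:+1/10080 = 1/10080
⇒ 3j(1 4 5; -1 -3 4)² = 4/55, sgn -1
4πI² = N·(3j₀)²·(3jₘ)² = 12/11
I = +1·√(1.09091/4π) = 0.29463840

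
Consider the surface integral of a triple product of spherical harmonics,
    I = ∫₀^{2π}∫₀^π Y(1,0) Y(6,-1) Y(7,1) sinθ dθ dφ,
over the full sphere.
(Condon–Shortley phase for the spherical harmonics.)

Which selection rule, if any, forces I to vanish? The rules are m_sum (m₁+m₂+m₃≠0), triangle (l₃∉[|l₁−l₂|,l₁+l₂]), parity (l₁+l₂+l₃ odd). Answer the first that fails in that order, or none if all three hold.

Σmᵢ = 0  ✓
l₃∈[|l₁−l₂|,l₁+l₂]=[5,7], have l₃=7  ✓
Σlᵢ = 14 ⇒ even  ✓

none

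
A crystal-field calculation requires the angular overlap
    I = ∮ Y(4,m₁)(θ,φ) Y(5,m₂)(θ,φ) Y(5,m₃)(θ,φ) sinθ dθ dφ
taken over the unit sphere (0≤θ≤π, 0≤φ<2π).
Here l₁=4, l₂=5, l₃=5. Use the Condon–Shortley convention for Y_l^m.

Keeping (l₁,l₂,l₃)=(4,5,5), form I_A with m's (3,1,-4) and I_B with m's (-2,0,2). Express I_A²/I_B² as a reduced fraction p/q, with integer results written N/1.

20/7

Shared (l₁,l₂,l₃)=(4,5,5): N and (l;000)² cancel in I_A²/I_B².
A: Δ = 4!·4!·6!/15! = 1/3153150; Racah Σ t=0..1: t=0:+1/103680 t=1:−1/17280 = -1/20736; ⇒ 3j(4 5 5; 3 1 -4)² = 10/429, sgn +1
B: Δ = 4!·4!·6!/15! = 1/3153150; Racah Σ t=2..4: t=2:+1/3456 t=3:−1/1728 t=4:+1/11520 = -7/34560; ⇒ 3j(4 5 5; -2 0 2)² = 7/858, sgn +1
I_A²/I_B² = (10/429)/(7/858) = 20/7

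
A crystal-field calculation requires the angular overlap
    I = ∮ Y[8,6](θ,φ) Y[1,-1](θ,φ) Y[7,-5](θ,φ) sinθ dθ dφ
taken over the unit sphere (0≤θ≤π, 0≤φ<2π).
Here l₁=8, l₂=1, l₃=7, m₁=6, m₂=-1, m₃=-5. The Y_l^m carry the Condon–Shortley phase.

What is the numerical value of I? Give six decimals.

0.291881

m-sum 0 ✓  L=16 even ✓  7≤7≤9 ✓
Π(2lᵢ+1) = 17×3×15 = 765
triangle coeff Δ(8,1,7) = 1/2040
Σ_t [1,1]: t=1:−1/25401600 = -1/25401600
(3j)²=8/255 [(8 1 7; 0 0 0)], sign=+1
Σ_t [0,0]: t=0:+1/1916006400 = 1/1916006400
(3j)²=91/2040 [(8 1 7; 6 -1 -5)], sign=+1
⇒ 4πI² = 91/85
I = (+1)√(91/85/(4π)) = 0.29188132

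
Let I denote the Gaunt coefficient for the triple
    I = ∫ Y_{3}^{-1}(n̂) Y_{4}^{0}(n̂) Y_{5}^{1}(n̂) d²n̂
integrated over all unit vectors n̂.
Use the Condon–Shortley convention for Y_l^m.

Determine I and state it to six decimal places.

Checks pass: Σm=0; 12 even; l₃=5∈[1,7].
(2·3+1)(2·4+1)(2·5+1) = 693
Δ: 2! 4! 6! / 13! → 1/180180
sum: t=0:+1/576 t=1:−1/144 t=2:+1/576 = -1/288
3j²(3 4 5; 0 0 0) = Δ·Π!·Σ² = 20/1001  (sign +1)
sum: t=0:+1/2304 t=1:−1/216 t=2:+1/384 = -11/6912
3j²(3 4 5; -1 0 1) = Δ·Π!·Σ² = 11/1638  (sign -1)
combine: 4πI² = 693·20/1001·11/1638 = 110/1183
take √, sign -1: I = -0.08601992

-0.086020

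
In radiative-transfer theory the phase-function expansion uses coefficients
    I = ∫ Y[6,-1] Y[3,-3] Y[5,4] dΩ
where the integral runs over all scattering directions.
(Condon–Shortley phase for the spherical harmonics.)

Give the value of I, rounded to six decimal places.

Rules hold: Σm=0, L=14 even, 3≤5≤9.
N = 13·7·11 = 1001
Δ = 4!·8!·2!/15! = 1/675675
Racah Σ t=1..3: t=1:−1/8640 t=2:+1/2304 t=3:−1/8640 = 7/34560
⇒ 3j(6 3 5; 0 0 0)² = 7/429, sgn -1
Racah Σ t=0..0: t=0:+1/241920 = 1/241920
⇒ 3j(6 3 5; -1 -3 4)² = 4/1001, sgn -1
4πI² = N·(3j₀)²·(3jₘ)² = 28/429
I = +1·√(0.0652681/4π) = 0.07206849

0.072068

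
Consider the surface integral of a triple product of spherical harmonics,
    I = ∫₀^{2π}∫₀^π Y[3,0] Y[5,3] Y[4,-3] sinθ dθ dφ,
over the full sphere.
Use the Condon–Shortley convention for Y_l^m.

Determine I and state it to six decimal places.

0.103862

Rules hold: Σm=0, L=12 even, 2≤4≤8.
N = 7·11·9 = 693
Δ = 4!·2!·6!/13! = 1/180180
Racah Σ t=1..3: t=1:−1/576 t=2:+1/144 t=3:−1/576 = 1/288
⇒ 3j(3 5 4; 0 0 0)² = 20/1001, sgn +1
Racah Σ t=2..3: t=2:+1/2880 t=3:−1/1440 = -1/2880
⇒ 3j(3 5 4; 0 3 -3)² = 7/715, sgn +1
4πI² = N·(3j₀)²·(3jₘ)² = 252/1859
I = +1·√(0.135557/4π) = 0.10386175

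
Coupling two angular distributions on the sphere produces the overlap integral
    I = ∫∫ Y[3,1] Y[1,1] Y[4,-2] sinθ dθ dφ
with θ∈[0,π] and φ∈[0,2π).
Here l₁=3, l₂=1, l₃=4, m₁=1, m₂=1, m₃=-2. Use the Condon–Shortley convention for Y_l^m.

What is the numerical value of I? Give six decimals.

m-sum 0 ✓  L=8 even ✓  2≤4≤4 ✓
Π(2lᵢ+1) = 7×3×9 = 189
triangle coeff Δ(3,1,4) = 1/252
Σ_t [0,0]: t=0:+1/36 = 1/36
(3j)²=4/63 [(3 1 4; 0 0 0)], sign=+1
Σ_t [0,0]: t=0:+1/96 = 1/96
(3j)²=5/84 [(3 1 4; 1 1 -2)], sign=+1
⇒ 4πI² = 5/7
I = (+1)√(5/7/(4π)) = 0.23841361

0.238414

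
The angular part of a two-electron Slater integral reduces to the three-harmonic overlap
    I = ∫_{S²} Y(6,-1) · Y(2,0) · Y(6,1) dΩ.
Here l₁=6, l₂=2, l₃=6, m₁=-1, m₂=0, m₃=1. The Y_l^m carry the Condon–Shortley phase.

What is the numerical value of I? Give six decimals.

m-sum 0 ✓  L=14 even ✓  4≤6≤8 ✓
Π(2lᵢ+1) = 13×5×13 = 845
triangle coeff Δ(6,2,6) = 1/90090
Σ_t [0,2]: t=0:+1/69120 t=1:−1/14400 t=2:+1/69120 = -7/172800
(3j)²=14/715 [(6 2 6; 0 0 0)], sign=-1
Σ_t [0,2]: t=0:+1/120960 t=1:−1/17280 t=2:+1/57600 = -13/403200
(3j)²=13/770 [(6 2 6; -1 0 1)], sign=+1
⇒ 4πI² = 169/605
I = (-1)√(169/605/(4π)) = -0.14909419

-0.149094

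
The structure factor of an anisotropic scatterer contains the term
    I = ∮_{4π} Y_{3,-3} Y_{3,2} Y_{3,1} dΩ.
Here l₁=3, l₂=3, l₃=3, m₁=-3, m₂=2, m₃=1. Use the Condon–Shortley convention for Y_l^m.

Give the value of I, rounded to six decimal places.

L=9 odd ⇒ parity kills the (l;000) factor ⇒ I = 0

0.000000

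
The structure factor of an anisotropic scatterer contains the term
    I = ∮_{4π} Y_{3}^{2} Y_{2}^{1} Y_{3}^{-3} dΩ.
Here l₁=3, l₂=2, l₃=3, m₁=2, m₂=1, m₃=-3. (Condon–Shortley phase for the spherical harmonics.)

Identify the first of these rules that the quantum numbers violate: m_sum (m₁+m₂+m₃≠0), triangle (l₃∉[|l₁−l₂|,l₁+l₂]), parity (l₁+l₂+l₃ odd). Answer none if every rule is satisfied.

none

m₁+m₂+m₃ = 2 + 1 − 3 = 0  ✓
triangle: |3−2|=1 ≤ l₃=3 ≤ 3+2=5  ✓
parity: l₁+l₂+l₃ = 8 is even  ✓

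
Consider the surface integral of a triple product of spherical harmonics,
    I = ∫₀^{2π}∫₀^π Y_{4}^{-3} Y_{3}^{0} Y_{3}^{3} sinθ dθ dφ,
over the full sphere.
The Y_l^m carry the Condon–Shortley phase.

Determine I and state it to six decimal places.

0.203551

Checks pass: Σm=0; 10 even; l₃=3∈[1,7].
(2·4+1)(2·3+1)(2·3+1) = 441
Δ: 4! 4! 2! / 11! → 1/34650
sum: t=1:−1/72 t=2:+1/16 t=3:−1/72 = 5/144
3j²(4 3 3; 0 0 0) = Δ·Π!·Σ² = 2/77  (sign -1)
sum: t=3:−1/288 = -1/288
3j²(4 3 3; -3 0 3) = Δ·Π!·Σ² = 1/22  (sign -1)
combine: 4πI² = 441·2/77·1/22 = 63/121
take √, sign +1: I = 0.20355073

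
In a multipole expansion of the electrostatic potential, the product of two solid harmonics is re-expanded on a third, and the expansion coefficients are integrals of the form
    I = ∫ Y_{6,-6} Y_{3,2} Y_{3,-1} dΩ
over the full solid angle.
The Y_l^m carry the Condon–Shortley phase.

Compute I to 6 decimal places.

m-sum = -6 + 2 − 1 = -5 ≠ 0 ⇒ I = 0

0.000000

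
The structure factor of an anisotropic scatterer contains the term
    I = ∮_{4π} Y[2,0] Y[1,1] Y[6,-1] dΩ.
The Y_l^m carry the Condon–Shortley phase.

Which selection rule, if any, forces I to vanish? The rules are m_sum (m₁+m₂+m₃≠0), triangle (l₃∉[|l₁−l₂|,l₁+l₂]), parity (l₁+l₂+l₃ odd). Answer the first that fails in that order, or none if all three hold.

triangle

Σmᵢ = 0  ✓
l₃∈[|l₁−l₂|,l₁+l₂]=[1,3], have l₃=6  ✗
Σlᵢ = 9 ⇒ odd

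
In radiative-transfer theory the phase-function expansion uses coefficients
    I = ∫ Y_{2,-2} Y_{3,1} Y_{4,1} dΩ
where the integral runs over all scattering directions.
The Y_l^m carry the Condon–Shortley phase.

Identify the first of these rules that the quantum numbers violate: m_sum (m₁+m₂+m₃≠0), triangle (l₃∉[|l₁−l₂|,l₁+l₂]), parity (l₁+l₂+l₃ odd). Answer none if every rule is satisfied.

Σmᵢ = 0  ✓
l₃∈[|l₁−l₂|,l₁+l₂]=[1,5], have l₃=4  ✓
Σlᵢ = 9 ⇒ odd  ✗

parity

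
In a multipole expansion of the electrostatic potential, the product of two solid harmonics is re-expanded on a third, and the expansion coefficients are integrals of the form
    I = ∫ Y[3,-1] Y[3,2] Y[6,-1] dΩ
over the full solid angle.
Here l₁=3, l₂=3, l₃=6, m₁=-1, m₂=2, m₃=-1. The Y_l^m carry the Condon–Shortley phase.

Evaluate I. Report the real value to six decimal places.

-0.121471

Checks pass: Σm=0; 12 even; l₃=6∈[0,6].
(2·3+1)(2·3+1)(2·6+1) = 637
Δ: 0! 6! 6! / 13! → 1/12012
sum: t=0:+1/1296 = 1/1296
3j²(3 3 6; 0 0 0) = Δ·Π!·Σ² = 100/3003  (sign +1)
sum: t=0:+1/5760 = 1/5760
3j²(3 3 6; -1 2 -1) = Δ·Π!·Σ² = 5/572  (sign -1)
combine: 4πI² = 637·100/3003·5/572 = 875/4719
take √, sign -1: I = -0.12147142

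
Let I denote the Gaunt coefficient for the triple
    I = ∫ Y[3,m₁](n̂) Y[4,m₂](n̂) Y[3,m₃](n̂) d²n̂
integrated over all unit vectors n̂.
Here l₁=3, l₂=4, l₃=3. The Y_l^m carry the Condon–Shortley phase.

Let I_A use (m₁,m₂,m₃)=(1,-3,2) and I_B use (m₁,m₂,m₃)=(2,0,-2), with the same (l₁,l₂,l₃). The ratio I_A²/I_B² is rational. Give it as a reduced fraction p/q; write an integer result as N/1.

2/7

Same 3,4,3: normalisation and zero-m 3j drop out of the ratio.
A: Δ: 4! 2! 4! / 11! → 1/34650; sum: t=0:+1/288 t=1:−1/144 = -1/288; 3j²(3 4 3; 1 -3 2) = Δ·Π!·Σ² = 1/99  (sign +1)
B: Δ: 4! 2! 4! / 11! → 1/34650; sum: t=0:+1/576 t=1:−1/72 = -7/576; 3j²(3 4 3; 2 0 -2) = Δ·Π!·Σ² = 7/198  (sign +1)
I_A²/I_B² = (1/99)/(7/198) = 2/7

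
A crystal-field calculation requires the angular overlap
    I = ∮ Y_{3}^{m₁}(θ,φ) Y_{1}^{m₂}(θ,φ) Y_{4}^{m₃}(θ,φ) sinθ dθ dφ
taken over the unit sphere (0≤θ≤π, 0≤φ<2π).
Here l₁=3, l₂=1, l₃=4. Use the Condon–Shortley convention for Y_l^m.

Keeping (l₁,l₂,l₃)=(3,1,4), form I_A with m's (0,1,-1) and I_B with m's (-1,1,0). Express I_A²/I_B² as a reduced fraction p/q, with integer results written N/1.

Shared (l₁,l₂,l₃)=(3,1,4): N and (l;000)² cancel in I_A²/I_B².
A: Δ = 0!·6!·2!/9! = 1/252; Racah Σ t=0..0: t=0:+1/72 = 1/72; ⇒ 3j(3 1 4; 0 1 -1)² = 5/126, sgn -1
B: Δ = 0!·6!·2!/9! = 1/252; Racah Σ t=0..0: t=0:+1/96 = 1/96; ⇒ 3j(3 1 4; -1 1 0)² = 1/42, sgn +1
I_A²/I_B² = (5/126)/(1/42) = 5/3

5/3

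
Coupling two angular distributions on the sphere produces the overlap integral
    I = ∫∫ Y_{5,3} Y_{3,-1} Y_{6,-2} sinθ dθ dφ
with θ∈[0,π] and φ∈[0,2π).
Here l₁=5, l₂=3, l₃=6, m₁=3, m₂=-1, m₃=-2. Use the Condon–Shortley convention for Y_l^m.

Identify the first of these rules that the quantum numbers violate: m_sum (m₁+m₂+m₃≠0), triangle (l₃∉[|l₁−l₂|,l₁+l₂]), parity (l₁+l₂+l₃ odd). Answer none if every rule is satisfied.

m₁+m₂+m₃ = 3 − 1 − 2 = 0  ✓
triangle: |5−3|=2 ≤ l₃=6 ≤ 5+3=8  ✓
parity: l₁+l₂+l₃ = 14 is even  ✓

none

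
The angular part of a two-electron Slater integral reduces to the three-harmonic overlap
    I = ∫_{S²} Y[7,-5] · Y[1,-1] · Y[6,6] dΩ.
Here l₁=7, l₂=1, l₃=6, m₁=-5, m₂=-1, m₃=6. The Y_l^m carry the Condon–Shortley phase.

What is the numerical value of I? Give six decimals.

-0.034990

Rules hold: Σm=0, L=14 even, 6≤6≤8.
N = 15·3·13 = 585
Δ = 2!·12!·0!/15! = 1/1365
Racah Σ t=1..1: t=1:−1/518400 = -1/518400
⇒ 3j(7 1 6; 0 0 0)² = 7/195, sgn -1
Racah Σ t=0..0: t=0:+1/958003200 = 1/958003200
⇒ 3j(7 1 6; -5 -1 6)² = 1/1365, sgn +1
4πI² = N·(3j₀)²·(3jₘ)² = 1/65
I = -1·√(0.0153846/4π) = -0.03498955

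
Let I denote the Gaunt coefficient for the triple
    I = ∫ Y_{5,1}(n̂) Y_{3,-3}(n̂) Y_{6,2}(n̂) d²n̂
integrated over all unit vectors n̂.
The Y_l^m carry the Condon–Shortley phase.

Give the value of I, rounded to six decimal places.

m-sum 0 ✓  L=14 even ✓  2≤6≤8 ✓
Π(2lᵢ+1) = 11×7×13 = 1001
triangle coeff Δ(5,3,6) = 1/675675
Σ_t [0,2]: t=0:+1/8640 t=1:−1/2304 t=2:+1/8640 = -7/34560
(3j)²=7/429 [(5 3 6; 0 0 0)], sign=-1
Σ_t [0,0]: t=0:+1/27648 = 1/27648
(3j)²=10/429 [(5 3 6; 1 -3 2)], sign=+1
⇒ 4πI² = 490/1287
I = (-1)√(490/1287/(4π)) = -0.17406195

-0.174062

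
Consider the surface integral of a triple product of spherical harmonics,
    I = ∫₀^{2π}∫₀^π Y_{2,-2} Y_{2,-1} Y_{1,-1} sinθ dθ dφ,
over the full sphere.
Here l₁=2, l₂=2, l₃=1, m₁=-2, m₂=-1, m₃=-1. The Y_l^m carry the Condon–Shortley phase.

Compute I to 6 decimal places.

0.000000

Σmᵢ = -4 ≠ 0, so the φ-integral vanishes; I = 0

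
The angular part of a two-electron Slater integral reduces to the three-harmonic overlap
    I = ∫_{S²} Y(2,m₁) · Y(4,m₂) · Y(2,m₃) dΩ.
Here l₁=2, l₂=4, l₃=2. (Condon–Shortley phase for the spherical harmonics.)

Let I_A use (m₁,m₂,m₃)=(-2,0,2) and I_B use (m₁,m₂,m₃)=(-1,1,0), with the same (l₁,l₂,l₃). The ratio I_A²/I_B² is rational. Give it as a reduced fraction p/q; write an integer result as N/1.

1/30

Same 2,4,2: normalisation and zero-m 3j drop out of the ratio.
A: Δ: 4! 0! 4! / 9! → 1/630; sum: t=4:+1/576 = 1/576; 3j²(2 4 2; -2 0 2) = Δ·Π!·Σ² = 1/630  (sign +1)
B: Δ: 4! 0! 4! / 9! → 1/630; sum: t=3:−1/24 = -1/24; 3j²(2 4 2; -1 1 0) = Δ·Π!·Σ² = 1/21  (sign -1)
I_A²/I_B² = (1/630)/(1/21) = 1/30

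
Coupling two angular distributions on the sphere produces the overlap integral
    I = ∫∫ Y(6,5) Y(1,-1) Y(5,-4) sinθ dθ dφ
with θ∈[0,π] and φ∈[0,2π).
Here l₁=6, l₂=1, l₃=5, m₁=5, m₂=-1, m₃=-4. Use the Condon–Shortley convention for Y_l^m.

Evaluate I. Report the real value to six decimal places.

-0.303018

m-sum 0 ✓  L=12 even ✓  5≤5≤7 ✓
Π(2lᵢ+1) = 13×3×11 = 429
triangle coeff Δ(6,1,5) = 1/858
Σ_t [1,1]: t=1:−1/14400 = -1/14400
(3j)²=6/143 [(6 1 5; 0 0 0)], sign=+1
Σ_t [0,0]: t=0:+1/725760 = 1/725760
(3j)²=5/78 [(6 1 5; 5 -1 -4)], sign=-1
⇒ 4πI² = 15/13
I = (-1)√(15/13/(4π)) = -0.30301841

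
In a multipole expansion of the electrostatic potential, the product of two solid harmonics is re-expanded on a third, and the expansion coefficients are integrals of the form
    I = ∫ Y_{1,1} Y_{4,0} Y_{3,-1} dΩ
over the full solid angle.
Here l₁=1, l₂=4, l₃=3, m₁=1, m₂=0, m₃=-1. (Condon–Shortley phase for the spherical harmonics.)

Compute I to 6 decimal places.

0.150786

Rules hold: Σm=0, L=8 even, 3≤3≤5.
N = 3·9·7 = 189
Δ = 2!·0!·6!/9! = 1/252
Racah Σ t=1..1: t=1:−1/36 = -1/36
⇒ 3j(1 4 3; 0 0 0)² = 4/63, sgn +1
Racah Σ t=0..0: t=0:+1/96 = 1/96
⇒ 3j(1 4 3; 1 0 -1)² = 1/42, sgn +1
4πI² = N·(3j₀)²·(3jₘ)² = 2/7
I = +1·√(0.285714/4π) = 0.15078601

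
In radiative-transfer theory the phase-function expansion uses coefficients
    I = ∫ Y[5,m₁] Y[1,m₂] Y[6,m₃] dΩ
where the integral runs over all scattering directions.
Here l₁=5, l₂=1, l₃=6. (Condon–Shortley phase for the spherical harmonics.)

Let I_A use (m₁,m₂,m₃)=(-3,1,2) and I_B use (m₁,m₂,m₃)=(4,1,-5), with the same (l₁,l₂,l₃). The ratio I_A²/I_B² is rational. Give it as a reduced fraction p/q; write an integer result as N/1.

6/55

l's match ⇒ only the (l;m) 3-j factors differ between A and B.
A: triangle coeff Δ(5,1,6) = 1/858; Σ_t [0,0]: t=0:+1/161280 = 1/161280; (3j)²=1/143 [(5 1 6; -3 1 2)], sign=+1
B: triangle coeff Δ(5,1,6) = 1/858; Σ_t [0,0]: t=0:+1/725760 = 1/725760; (3j)²=5/78 [(5 1 6; 4 1 -5)], sign=-1
I_A²/I_B² = (1/143)/(5/78) = 6/55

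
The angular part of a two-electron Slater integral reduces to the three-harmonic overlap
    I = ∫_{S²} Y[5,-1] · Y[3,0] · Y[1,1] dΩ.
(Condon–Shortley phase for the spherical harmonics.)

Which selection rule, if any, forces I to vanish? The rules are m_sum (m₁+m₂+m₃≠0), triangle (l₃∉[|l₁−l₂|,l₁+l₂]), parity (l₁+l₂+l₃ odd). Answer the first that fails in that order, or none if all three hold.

triangle

Σmᵢ = 0  ✓
l₃∈[|l₁−l₂|,l₁+l₂]=[2,8], have l₃=1  ✗
Σlᵢ = 9 ⇒ odd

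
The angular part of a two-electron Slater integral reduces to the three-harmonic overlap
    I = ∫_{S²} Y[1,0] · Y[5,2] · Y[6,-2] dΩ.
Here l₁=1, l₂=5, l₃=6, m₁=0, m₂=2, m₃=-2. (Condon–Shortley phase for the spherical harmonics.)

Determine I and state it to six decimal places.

0.231133

Checks pass: Σm=0; 12 even; l₃=6∈[4,6].
(2·1+1)(2·5+1)(2·6+1) = 429
Δ: 0! 2! 10! / 13! → 1/858
sum: t=0:+1/14400 = 1/14400
3j²(1 5 6; 0 0 0) = Δ·Π!·Σ² = 6/143  (sign +1)
sum: t=0:+1/30240 = 1/30240
3j²(1 5 6; 0 2 -2) = Δ·Π!·Σ² = 16/429  (sign +1)
combine: 4πI² = 429·6/143·16/429 = 96/143
take √, sign +1: I = 0.23113338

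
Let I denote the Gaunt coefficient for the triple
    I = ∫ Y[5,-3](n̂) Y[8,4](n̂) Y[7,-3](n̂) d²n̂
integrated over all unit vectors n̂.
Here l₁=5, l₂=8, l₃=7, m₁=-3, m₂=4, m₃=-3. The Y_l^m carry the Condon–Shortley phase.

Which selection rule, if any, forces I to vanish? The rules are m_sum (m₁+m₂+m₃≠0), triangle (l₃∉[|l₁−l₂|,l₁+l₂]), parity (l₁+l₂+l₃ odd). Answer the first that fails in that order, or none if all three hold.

m_sum

m₁+m₂+m₃ = -3 + 4 − 3 = -2  ✗
triangle: |5−8|=3 ≤ l₃=7 ≤ 5+8=13
parity: l₁+l₂+l₃ = 20 is even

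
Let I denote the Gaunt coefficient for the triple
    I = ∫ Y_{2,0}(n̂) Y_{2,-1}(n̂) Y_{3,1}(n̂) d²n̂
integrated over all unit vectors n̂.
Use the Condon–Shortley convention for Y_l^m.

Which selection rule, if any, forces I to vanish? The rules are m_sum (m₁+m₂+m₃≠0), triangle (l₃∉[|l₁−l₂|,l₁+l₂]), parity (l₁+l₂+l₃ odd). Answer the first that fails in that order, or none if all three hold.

azimuthal sum: 0 − 1 + 1 = 0  ✓
0 ≤ 3 ≤ 4 (triangle on l)  ✓
L = 2 + 2 + 3 = 7 (odd)  ✗

parity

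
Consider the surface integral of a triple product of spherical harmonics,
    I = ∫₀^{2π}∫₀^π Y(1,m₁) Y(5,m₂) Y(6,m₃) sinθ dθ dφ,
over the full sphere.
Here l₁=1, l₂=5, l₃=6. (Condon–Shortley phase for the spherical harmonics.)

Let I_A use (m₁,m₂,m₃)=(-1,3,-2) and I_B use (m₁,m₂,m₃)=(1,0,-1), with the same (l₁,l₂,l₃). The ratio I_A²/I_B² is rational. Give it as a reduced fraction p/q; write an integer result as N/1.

Same 1,5,6: normalisation and zero-m 3j drop out of the ratio.
A: Δ: 0! 2! 10! / 13! → 1/858; sum: t=0:+1/161280 = 1/161280; 3j²(1 5 6; -1 3 -2) = Δ·Π!·Σ² = 1/143  (sign +1)
B: Δ: 0! 2! 10! / 13! → 1/858; sum: t=0:+1/28800 = 1/28800; 3j²(1 5 6; 1 0 -1) = Δ·Π!·Σ² = 7/286  (sign -1)
I_A²/I_B² = (1/143)/(7/286) = 2/7

2/7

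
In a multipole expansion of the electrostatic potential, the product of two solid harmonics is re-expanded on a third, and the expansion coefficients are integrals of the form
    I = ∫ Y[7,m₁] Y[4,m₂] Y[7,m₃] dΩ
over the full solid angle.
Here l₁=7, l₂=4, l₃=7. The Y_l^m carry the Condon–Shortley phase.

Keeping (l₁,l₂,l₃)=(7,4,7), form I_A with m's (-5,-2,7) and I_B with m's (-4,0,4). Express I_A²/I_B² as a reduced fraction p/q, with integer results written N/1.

4095/2048

Shared (l₁,l₂,l₃)=(7,4,7): N and (l;000)² cancel in I_A²/I_B².
A: Δ = 4!·10!·4!/19! = 1/58198140; Racah Σ t=2..2: t=2:+1/348364800 = 1/348364800; ⇒ 3j(7 4 7; -5 -2 7)² = 11/646, sgn +1
B: Δ = 4!·10!·4!/19! = 1/58198140; Racah Σ t=1..4: t=1:−1/130636800 t=2:+1/5806080 t=3:−1/2903040 t=4:+1/17418240 = -1/8164800; ⇒ 3j(7 4 7; -4 0 4)² = 11264/1322685, sgn +1
I_A²/I_B² = (11/646)/(11264/1322685) = 4095/2048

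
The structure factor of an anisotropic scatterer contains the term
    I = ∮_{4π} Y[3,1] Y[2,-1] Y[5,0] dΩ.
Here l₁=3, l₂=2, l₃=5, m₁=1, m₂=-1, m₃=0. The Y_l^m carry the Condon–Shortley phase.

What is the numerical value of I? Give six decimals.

Rules hold: Σm=0, L=10 even, 1≤5≤5.
N = 7·5·11 = 385
Δ = 0!·6!·4!/11! = 1/2310
Racah Σ t=0..0: t=0:+1/144 = 1/144
⇒ 3j(3 2 5; 0 0 0)² = 10/231, sgn -1
Racah Σ t=0..0: t=0:+1/288 = 1/288
⇒ 3j(3 2 5; 1 -1 0)² = 5/231, sgn -1
4πI² = N·(3j₀)²·(3jₘ)² = 250/693
I = +1·√(0.36075/4π) = 0.16943318

0.169433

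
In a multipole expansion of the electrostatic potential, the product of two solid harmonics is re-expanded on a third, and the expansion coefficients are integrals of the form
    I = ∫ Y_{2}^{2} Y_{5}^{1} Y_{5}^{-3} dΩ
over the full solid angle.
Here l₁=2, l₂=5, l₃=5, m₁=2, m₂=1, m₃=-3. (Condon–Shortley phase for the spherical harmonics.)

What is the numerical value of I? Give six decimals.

0.171169

m-sum 0 ✓  L=12 even ✓  3≤5≤7 ✓
Π(2lᵢ+1) = 5×11×11 = 605
triangle coeff Δ(2,5,5) = 1/38610
Σ_t [0,2]: t=0:+1/2880 t=1:−1/576 t=2:+1/2880 = -1/960
(3j)²=10/429 [(2 5 5; 0 0 0)], sign=+1
Σ_t [0,0]: t=0:+1/5760 = 1/5760
(3j)²=56/2145 [(2 5 5; 2 1 -3)], sign=+1
⇒ 4πI² = 560/1521
I = (+1)√(560/1521/(4π)) = 0.17116875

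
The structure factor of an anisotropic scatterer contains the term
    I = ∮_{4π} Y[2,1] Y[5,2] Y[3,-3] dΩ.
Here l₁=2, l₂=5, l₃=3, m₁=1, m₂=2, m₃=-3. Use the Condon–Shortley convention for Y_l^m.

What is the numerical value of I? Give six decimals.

0.063396

Rules hold: Σm=0, L=10 even, 3≤3≤7.
N = 5·11·7 = 385
Δ = 4!·0!·6!/11! = 1/2310
Racah Σ t=2..2: t=2:+1/144 = 1/144
⇒ 3j(2 5 3; 0 0 0)² = 10/231, sgn -1
Racah Σ t=1..1: t=1:−1/4320 = -1/4320
⇒ 3j(2 5 3; 1 2 -3)² = 1/330, sgn -1
4πI² = N·(3j₀)²·(3jₘ)² = 5/99
I = +1·√(0.0505051/4π) = 0.06339609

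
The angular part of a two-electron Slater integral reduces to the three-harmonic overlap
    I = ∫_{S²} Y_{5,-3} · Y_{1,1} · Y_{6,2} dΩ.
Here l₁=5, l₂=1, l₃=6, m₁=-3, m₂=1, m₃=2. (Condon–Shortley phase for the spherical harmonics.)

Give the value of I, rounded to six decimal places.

0.100084

m-sum 0 ✓  L=12 even ✓  4≤6≤6 ✓
Π(2lᵢ+1) = 11×3×13 = 429
triangle coeff Δ(5,1,6) = 1/858
Σ_t [0,0]: t=0:+1/14400 = 1/14400
(3j)²=6/143 [(5 1 6; 0 0 0)], sign=+1
Σ_t [0,0]: t=0:+1/161280 = 1/161280
(3j)²=1/143 [(5 1 6; -3 1 2)], sign=+1
⇒ 4πI² = 18/143
I = (+1)√(18/143/(4π)) = 0.10008369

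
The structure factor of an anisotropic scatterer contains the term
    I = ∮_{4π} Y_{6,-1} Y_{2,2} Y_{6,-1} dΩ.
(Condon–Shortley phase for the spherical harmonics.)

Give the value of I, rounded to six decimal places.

0.196649

Checks pass: Σm=0; 14 even; l₃=6∈[4,8].
(2·6+1)(2·2+1)(2·6+1) = 845
Δ: 2! 10! 2! / 15! → 1/90090
sum: t=0:+1/69120 t=1:−1/14400 t=2:+1/69120 = -7/172800
3j²(6 2 6; 0 0 0) = Δ·Π!·Σ² = 14/715  (sign -1)
sum: t=2:+1/57600 = 1/57600
3j²(6 2 6; -1 2 -1) = Δ·Π!·Σ² = 21/715  (sign -1)
combine: 4πI² = 845·14/715·21/715 = 294/605
take √, sign +1: I = 0.19664868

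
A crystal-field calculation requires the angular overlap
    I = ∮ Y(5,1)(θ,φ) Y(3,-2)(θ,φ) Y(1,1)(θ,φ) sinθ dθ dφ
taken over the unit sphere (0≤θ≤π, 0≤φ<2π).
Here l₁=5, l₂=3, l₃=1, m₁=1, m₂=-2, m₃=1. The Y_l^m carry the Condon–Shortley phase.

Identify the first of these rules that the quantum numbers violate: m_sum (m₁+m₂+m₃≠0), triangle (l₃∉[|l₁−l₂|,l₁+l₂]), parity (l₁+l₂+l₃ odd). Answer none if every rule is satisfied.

triangle

Σmᵢ = 0  ✓
l₃∈[|l₁−l₂|,l₁+l₂]=[2,8], have l₃=1  ✗
Σlᵢ = 9 ⇒ odd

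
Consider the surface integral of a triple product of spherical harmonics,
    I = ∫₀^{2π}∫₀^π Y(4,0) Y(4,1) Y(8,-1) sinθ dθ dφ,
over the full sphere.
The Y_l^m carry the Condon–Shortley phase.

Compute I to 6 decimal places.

Rules hold: Σm=0, L=16 even, 0≤8≤8.
N = 9·9·17 = 1377
Δ = 0!·8!·8!/17! = 1/218790
Racah Σ t=0..0: t=0:+1/331776 = 1/331776
⇒ 3j(4 4 8; 0 0 0)² = 490/21879, sgn +1
Racah Σ t=0..0: t=0:+1/414720 = 1/414720
⇒ 3j(4 4 8; 0 1 -1)² = 49/2431, sgn -1
4πI² = N·(3j₀)²·(3jₘ)² = 216090/347633
I = -1·√(0.621604/4π) = -0.22240877

-0.222409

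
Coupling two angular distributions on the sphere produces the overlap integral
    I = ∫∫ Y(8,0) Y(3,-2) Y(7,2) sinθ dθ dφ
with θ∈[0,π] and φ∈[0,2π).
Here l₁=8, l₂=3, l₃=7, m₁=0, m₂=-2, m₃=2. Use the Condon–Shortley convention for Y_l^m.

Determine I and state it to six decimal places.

-0.156733

m-sum 0 ✓  L=18 even ✓  5≤7≤11 ✓
Π(2lᵢ+1) = 17×7×15 = 1785
triangle coeff Δ(8,3,7) = 1/5290740
Σ_t [1,3]: t=1:−1/7257600 t=2:+1/2073600 t=3:−1/7257600 = 1/4838400
(3j)²=252/20995 [(8 3 7; 0 0 0)], sign=-1
Σ_t [0,1]: t=0:+1/23224320 t=1:−1/7257600 = -11/116121600
(3j)²=121/8398 [(8 3 7; 0 -2 2)], sign=+1
⇒ 4πI² = 320166/1037153
I = (-1)√(320166/1037153/(4π)) = -0.15673329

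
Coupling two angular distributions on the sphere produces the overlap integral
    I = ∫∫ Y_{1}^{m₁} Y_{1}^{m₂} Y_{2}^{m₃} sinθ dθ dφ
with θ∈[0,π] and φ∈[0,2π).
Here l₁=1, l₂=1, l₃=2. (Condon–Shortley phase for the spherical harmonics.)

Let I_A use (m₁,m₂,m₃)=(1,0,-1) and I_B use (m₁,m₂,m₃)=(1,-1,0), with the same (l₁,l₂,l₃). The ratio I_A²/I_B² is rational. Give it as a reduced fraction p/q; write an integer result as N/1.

3/1

l's match ⇒ only the (l;m) 3-j factors differ between A and B.
A: triangle coeff Δ(1,1,2) = 1/30; Σ_t [0,0]: t=0:+1/2 = 1/2; (3j)²=1/10 [(1 1 2; 1 0 -1)], sign=-1
B: triangle coeff Δ(1,1,2) = 1/30; Σ_t [0,0]: t=0:+1/4 = 1/4; (3j)²=1/30 [(1 1 2; 1 -1 0)], sign=+1
I_A²/I_B² = (1/10)/(1/30) = 3/1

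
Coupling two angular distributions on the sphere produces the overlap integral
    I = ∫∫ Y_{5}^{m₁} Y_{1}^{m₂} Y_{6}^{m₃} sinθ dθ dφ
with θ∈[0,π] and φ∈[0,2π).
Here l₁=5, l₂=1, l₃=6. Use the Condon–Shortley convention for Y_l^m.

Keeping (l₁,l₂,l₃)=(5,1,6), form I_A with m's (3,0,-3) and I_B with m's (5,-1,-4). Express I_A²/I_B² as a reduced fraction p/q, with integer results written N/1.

l's match ⇒ only the (l;m) 3-j factors differ between A and B.
A: triangle coeff Δ(5,1,6) = 1/858; Σ_t [0,0]: t=0:+1/80640 = 1/80640; (3j)²=9/286 [(5 1 6; 3 0 -3)], sign=-1
B: triangle coeff Δ(5,1,6) = 1/858; Σ_t [0,0]: t=0:+1/7257600 = 1/7257600; (3j)²=1/858 [(5 1 6; 5 -1 -4)], sign=+1
I_A²/I_B² = (9/286)/(1/858) = 27/1

27/1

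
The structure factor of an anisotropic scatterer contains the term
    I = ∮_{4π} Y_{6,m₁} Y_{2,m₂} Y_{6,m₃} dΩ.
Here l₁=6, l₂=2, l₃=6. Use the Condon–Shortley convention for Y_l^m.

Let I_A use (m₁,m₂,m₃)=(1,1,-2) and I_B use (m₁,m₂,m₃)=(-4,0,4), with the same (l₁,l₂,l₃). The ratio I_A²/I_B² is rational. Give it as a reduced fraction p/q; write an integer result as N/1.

15/1

l's match ⇒ only the (l;m) 3-j factors differ between A and B.
A: triangle coeff Δ(6,2,6) = 1/90090; Σ_t [1,2]: t=1:−1/34560 t=2:+1/60480 = -1/80640; (3j)²=6/1001 [(6 2 6; 1 1 -2)], sign=-1
B: triangle coeff Δ(6,2,6) = 1/90090; Σ_t [0,2]: t=0:+1/14515200 t=1:−1/362880 t=2:+1/322560 = 1/2419200; (3j)²=2/5005 [(6 2 6; -4 0 4)], sign=+1
I_A²/I_B² = (6/1001)/(2/5005) = 15/1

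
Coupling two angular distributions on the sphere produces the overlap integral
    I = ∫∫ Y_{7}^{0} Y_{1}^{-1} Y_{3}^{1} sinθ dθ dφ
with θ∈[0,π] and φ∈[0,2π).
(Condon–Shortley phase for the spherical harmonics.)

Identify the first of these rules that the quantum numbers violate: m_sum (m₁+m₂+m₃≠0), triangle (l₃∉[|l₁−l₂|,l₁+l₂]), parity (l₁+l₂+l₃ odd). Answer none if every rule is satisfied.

azimuthal sum: 0 − 1 + 1 = 0  ✓
6 ≤ 3 ≤ 8 (triangle on l)  ✗
L = 7 + 1 + 3 = 11 (odd)

triangle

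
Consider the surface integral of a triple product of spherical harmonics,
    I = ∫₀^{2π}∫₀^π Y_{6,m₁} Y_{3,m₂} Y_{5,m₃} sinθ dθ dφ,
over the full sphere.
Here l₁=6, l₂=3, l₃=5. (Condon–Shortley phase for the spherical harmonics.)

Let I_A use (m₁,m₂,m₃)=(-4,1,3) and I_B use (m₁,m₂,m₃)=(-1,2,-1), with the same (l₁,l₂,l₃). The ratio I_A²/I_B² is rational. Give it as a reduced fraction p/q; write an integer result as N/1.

Same 6,3,5: normalisation and zero-m 3j drop out of the ratio.
A: Δ: 4! 8! 2! / 15! → 1/675675; sum: t=2:+1/322560 t=3:−1/30240 t=4:+1/69120 = -1/64512; 3j²(6 3 5; -4 1 3) = Δ·Π!·Σ² = 10/1001  (sign -1)
B: Δ: 4! 8! 2! / 15! → 1/675675; sum: t=3:−1/6912 t=4:+1/17280 = -1/11520; 3j²(6 3 5; -1 2 -1) = Δ·Π!·Σ² = 2/143  (sign -1)
I_A²/I_B² = (10/1001)/(2/143) = 5/7

5/7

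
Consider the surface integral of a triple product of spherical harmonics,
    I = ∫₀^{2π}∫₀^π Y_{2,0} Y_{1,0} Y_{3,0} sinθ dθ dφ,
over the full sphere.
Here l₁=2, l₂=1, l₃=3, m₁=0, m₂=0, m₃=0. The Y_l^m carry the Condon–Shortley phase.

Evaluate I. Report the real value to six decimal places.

Checks pass: Σm=0; 6 even; l₃=3∈[1,3].
(2·2+1)(2·1+1)(2·3+1) = 105
Δ: 0! 4! 2! / 7! → 1/105
sum: t=0:+1/4 = 1/4
3j²(2 1 3; 0 0 0) = Δ·Π!·Σ² = 3/35  (sign -1)
(m-triple is (0,0,0) — same symbol as above.)
combine: 4πI² = 105·3/35·3/35 = 27/35
take √, sign +1: I = 0.24776670

0.247767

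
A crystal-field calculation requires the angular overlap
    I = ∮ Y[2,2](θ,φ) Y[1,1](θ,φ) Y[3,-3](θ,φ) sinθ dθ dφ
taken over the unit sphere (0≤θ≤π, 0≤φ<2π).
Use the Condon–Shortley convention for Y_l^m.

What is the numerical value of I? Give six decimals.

Rules hold: Σm=0, L=6 even, 1≤3≤3.
N = 5·3·7 = 105
Δ = 0!·4!·2!/7! = 1/105
Racah Σ t=0..0: t=0:+1/4 = 1/4
⇒ 3j(2 1 3; 0 0 0)² = 3/35, sgn -1
Racah Σ t=0..0: t=0:+1/48 = 1/48
⇒ 3j(2 1 3; 2 1 -3)² = 1/7, sgn +1
4πI² = N·(3j₀)²·(3jₘ)² = 9/7
I = -1·√(1.28571/4π) = -0.31986543

-0.319865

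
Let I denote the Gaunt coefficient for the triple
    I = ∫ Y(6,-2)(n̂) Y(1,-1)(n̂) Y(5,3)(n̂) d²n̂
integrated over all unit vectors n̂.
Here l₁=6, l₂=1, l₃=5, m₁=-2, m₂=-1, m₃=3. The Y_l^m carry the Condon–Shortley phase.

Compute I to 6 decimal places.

0.100084

m-sum 0 ✓  L=12 even ✓  5≤5≤7 ✓
Π(2lᵢ+1) = 13×3×11 = 429
triangle coeff Δ(6,1,5) = 1/858
Σ_t [1,1]: t=1:−1/14400 = -1/14400
(3j)²=6/143 [(6 1 5; 0 0 0)], sign=+1
Σ_t [0,0]: t=0:+1/161280 = 1/161280
(3j)²=1/143 [(6 1 5; -2 -1 3)], sign=+1
⇒ 4πI² = 18/143
I = (+1)√(18/143/(4π)) = 0.10008369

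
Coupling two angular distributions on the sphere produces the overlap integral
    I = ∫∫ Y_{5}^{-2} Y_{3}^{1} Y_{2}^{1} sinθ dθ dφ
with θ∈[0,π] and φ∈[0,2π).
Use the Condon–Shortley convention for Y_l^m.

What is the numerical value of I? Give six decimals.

Checks pass: Σm=0; 10 even; l₃=2∈[2,8].
(2·5+1)(2·3+1)(2·2+1) = 385
Δ: 6! 4! 0! / 11! → 1/2310
sum: t=3:−1/144 = -1/144
3j²(5 3 2; 0 0 0) = Δ·Π!·Σ² = 10/231  (sign -1)
sum: t=4:+1/288 = 1/288
3j²(5 3 2; -2 1 1) = Δ·Π!·Σ² = 1/22  (sign -1)
combine: 4πI² = 385·10/231·1/22 = 25/33
take √, sign +1: I = 0.24553200

0.245532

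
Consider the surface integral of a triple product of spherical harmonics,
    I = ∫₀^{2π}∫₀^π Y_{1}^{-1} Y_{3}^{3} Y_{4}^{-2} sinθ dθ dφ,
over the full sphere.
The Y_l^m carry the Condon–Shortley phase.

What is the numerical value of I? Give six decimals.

m-sum 0 ✓  L=8 even ✓  2≤4≤4 ✓
Π(2lᵢ+1) = 3×7×9 = 189
triangle coeff Δ(1,3,4) = 1/252
Σ_t [0,0]: t=0:+1/36 = 1/36
(3j)²=4/63 [(1 3 4; 0 0 0)], sign=+1
Σ_t [0,0]: t=0:+1/1440 = 1/1440
(3j)²=1/252 [(1 3 4; -1 3 -2)], sign=+1
⇒ 4πI² = 1/21
I = (+1)√(1/21/(4π)) = 0.06155813

0.061558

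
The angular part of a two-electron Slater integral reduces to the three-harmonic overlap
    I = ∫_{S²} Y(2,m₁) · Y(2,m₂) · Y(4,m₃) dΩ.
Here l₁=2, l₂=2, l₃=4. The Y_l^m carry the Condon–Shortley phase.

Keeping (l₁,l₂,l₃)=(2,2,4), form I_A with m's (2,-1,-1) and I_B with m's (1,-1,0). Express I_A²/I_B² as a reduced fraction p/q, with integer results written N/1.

5/16

l's match ⇒ only the (l;m) 3-j factors differ between A and B.
A: triangle coeff Δ(2,2,4) = 1/630; Σ_t [0,0]: t=0:+1/144 = 1/144; (3j)²=1/126 [(2 2 4; 2 -1 -1)], sign=-1
B: triangle coeff Δ(2,2,4) = 1/630; Σ_t [0,0]: t=0:+1/36 = 1/36; (3j)²=8/315 [(2 2 4; 1 -1 0)], sign=+1
I_A²/I_B² = (1/126)/(8/315) = 5/16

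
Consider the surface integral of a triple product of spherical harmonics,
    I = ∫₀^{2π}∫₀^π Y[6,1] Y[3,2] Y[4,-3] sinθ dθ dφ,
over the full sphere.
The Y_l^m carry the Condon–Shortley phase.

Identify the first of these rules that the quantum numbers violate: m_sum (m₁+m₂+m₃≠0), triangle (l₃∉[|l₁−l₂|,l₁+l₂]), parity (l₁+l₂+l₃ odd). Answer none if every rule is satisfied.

parity

Σmᵢ = 0  ✓
l₃∈[|l₁−l₂|,l₁+l₂]=[3,9], have l₃=4  ✓
Σlᵢ = 13 ⇒ odd  ✗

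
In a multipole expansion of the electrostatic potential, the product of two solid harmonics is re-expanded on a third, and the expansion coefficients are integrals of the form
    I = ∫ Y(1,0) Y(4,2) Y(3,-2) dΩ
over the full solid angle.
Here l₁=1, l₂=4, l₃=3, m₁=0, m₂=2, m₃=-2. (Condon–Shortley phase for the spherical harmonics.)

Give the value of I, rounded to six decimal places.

Rules hold: Σm=0, L=8 even, 3≤3≤5.
N = 3·9·7 = 189
Δ = 2!·0!·6!/9! = 1/252
Racah Σ t=1..1: t=1:−1/36 = -1/36
⇒ 3j(1 4 3; 0 0 0)² = 4/63, sgn +1
Racah Σ t=1..1: t=1:−1/120 = -1/120
⇒ 3j(1 4 3; 0 2 -2)² = 1/21, sgn +1
4πI² = N·(3j₀)²·(3jₘ)² = 4/7
I = +1·√(0.571429/4π) = 0.21324362

0.213244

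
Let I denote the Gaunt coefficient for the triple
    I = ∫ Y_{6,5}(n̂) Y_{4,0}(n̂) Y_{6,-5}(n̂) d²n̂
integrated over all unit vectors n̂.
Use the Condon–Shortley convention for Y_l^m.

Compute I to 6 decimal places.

0.099563

Checks pass: Σm=0; 16 even; l₃=6∈[2,10].
(2·6+1)(2·4+1)(2·6+1) = 1521
Δ: 4! 8! 4! / 17! → 1/15315300
sum: t=0:+1/829440 t=1:−1/25920 t=2:+1/9216 t=3:−1/25920 t=4:+1/829440 = 7/207360
3j²(6 4 6; 0 0 0) = Δ·Π!·Σ² = 28/2431  (sign +1)
sum: t=0:+1/2903040 t=1:−1/1451520 = -1/2903040
3j²(6 4 6; 5 0 -5) = Δ·Π!·Σ² = 11/1547  (sign +1)
combine: 4πI² = 1521·28/2431·11/1547 = 36/289
take √, sign +1: I = 0.09956287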